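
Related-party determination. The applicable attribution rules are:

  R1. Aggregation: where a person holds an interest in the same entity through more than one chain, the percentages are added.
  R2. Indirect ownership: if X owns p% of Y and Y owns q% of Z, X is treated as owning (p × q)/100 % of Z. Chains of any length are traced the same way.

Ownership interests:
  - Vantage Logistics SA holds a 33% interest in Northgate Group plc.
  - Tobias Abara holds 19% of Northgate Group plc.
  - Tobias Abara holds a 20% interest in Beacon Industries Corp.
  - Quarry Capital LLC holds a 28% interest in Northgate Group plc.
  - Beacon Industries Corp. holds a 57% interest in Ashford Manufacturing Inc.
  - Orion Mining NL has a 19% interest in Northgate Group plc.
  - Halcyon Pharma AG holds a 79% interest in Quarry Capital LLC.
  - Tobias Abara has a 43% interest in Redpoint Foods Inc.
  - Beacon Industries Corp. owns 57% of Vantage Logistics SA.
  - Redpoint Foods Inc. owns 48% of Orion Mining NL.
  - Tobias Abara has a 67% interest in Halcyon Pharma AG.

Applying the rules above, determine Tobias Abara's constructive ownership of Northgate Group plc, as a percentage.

Chain via Beacon Industries Corp. → Vantage Logistics SA (R2): 20% × 57% × 33% = 3.762% of Northgate Group plc.
Chain via Redpoint Foods Inc. → Orion Mining NL (R2): 43% × 48% × 19% = 3.9216% of Northgate Group plc.
Chain via Halcyon Pharma AG → Quarry Capital LLC (R2): 67% × 79% × 28% = 14.8204% of Northgate Group plc.
Direct interest in Northgate Group plc: 19%.
Aggregating (R1): 3.762% + 3.9216% + 14.8204% + 19% = 41.504%.

41.504%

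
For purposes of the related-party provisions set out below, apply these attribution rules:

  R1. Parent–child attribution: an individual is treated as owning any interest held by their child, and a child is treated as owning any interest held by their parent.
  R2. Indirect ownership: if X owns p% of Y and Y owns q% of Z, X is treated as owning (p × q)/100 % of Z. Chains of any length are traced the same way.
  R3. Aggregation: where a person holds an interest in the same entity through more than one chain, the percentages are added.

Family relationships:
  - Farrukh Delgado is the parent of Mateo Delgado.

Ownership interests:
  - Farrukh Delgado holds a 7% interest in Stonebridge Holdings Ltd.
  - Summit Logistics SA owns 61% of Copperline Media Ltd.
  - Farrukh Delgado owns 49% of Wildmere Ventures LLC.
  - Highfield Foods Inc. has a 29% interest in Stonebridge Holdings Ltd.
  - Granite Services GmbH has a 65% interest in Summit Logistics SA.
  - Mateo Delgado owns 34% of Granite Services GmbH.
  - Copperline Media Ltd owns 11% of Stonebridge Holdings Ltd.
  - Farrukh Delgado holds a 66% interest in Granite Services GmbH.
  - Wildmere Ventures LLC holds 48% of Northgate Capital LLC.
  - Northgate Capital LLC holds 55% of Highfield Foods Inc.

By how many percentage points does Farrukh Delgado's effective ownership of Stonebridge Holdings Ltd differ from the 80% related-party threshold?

By parent–child attribution (R1), Farrukh Delgado is treated as also owning Mateo Delgado's interest in Granite Services GmbH, giving 66% + 34% = 100%.
Chain via Granite Services GmbH → Summit Logistics SA → Copperline Media Ltd (R2): 100% × 65% × 61% × 11% = 4.3615% of Stonebridge Holdings Ltd.
Chain via Wildmere Ventures LLC → Northgate Capital LLC → Highfield Foods Inc. (R2): 49% × 48% × 55% × 29% = 3.75144% of Stonebridge Holdings Ltd.
Direct interest in Stonebridge Holdings Ltd: 7%.
Aggregating (R3): 4.3615% + 3.75144% + 7% = 15.11294%.
15.11294% falls short of the 80% threshold by 64.88706 percentage points.

64.88706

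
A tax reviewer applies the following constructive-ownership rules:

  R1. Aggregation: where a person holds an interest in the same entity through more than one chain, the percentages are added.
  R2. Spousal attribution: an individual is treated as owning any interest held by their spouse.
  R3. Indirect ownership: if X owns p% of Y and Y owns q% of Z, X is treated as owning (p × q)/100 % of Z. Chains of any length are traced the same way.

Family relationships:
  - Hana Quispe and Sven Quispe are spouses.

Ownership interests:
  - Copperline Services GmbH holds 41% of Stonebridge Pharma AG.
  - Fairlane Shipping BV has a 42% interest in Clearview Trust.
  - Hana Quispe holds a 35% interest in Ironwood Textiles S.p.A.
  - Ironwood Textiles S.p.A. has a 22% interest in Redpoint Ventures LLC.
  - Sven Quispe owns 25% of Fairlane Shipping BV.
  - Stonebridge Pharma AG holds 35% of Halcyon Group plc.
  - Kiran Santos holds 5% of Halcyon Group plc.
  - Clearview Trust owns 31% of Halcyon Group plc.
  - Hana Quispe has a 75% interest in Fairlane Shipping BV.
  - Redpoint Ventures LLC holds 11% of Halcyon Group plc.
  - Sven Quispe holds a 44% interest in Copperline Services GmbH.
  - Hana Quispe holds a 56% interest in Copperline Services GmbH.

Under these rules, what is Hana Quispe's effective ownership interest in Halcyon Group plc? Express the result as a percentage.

28.217%

By spousal attribution (R2), Hana Quispe is treated as also owning Sven Quispe's interest in Fairlane Shipping BV, giving 75% + 25% = 100%.
By spousal attribution (R2), Hana Quispe is treated as also owning Sven Quispe's interest in Copperline Services GmbH, giving 56% + 44% = 100%.
Chain via Fairlane Shipping BV → Clearview Trust (R3): 100% × 42% × 31% = 13.02% of Halcyon Group plc.
Chain via Copperline Services GmbH → Stonebridge Pharma AG (R3): 100% × 41% × 35% = 14.35% of Halcyon Group plc.
Chain via Ironwood Textiles S.p.A. → Redpoint Ventures LLC (R3): 35% × 22% × 11% = 0.847% of Halcyon Group plc.
Aggregating (R1): 13.02% + 14.35% + 0.847% = 28.217%.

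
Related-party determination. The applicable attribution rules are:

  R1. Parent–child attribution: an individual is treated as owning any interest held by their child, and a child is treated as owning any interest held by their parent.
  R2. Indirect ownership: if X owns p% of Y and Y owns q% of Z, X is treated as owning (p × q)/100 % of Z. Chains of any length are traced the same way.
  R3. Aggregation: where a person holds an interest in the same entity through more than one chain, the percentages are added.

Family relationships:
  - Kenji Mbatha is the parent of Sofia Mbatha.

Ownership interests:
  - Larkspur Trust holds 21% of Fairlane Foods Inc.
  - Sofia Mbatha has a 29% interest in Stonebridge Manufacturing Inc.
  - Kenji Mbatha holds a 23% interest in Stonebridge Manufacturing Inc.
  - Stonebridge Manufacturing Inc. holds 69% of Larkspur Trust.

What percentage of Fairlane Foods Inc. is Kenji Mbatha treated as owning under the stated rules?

7.5348%

By parent–child attribution (R1), Kenji Mbatha is treated as also owning Sofia Mbatha's interest in Stonebridge Manufacturing Inc, giving 23% + 29% = 52%.
Chain via Stonebridge Manufacturing Inc. → Larkspur Trust (R2): 52% × 69% × 21% = 7.5348% of Fairlane Foods Inc.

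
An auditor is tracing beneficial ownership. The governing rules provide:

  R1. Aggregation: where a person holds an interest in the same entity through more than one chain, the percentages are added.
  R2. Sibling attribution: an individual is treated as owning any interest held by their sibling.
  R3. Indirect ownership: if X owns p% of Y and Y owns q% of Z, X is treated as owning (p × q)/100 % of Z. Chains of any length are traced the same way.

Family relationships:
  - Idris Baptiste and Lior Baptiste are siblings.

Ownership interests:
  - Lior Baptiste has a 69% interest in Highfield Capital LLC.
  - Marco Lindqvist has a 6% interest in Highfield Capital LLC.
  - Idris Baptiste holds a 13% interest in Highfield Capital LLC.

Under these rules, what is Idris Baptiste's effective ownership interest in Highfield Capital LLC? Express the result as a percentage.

By sibling attribution (R2), Idris Baptiste is treated as also owning Lior Baptiste's interest in Highfield Capital LLC, giving 13% + 69% = 82%.
Direct interest in Highfield Capital LLC: 82%.

82%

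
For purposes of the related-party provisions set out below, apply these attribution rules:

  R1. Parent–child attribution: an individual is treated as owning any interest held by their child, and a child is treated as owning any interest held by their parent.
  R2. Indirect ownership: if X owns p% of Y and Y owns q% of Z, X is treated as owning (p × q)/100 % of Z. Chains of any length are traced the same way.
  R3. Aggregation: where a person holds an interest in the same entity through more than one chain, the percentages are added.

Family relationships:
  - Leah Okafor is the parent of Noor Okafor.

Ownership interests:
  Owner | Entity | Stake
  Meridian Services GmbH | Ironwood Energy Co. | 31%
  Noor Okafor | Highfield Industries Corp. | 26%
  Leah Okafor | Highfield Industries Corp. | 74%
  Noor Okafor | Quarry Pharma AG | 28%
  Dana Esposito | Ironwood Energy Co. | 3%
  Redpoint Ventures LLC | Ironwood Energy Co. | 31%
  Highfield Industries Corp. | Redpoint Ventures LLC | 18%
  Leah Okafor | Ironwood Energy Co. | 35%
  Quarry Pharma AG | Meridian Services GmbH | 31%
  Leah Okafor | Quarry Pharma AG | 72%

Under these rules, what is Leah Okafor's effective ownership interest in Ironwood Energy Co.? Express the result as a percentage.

By parent–child attribution (R1), Leah Okafor is treated as also owning Noor Okafor's interest in Quarry Pharma AG, giving 72% + 28% = 100%.
By parent–child attribution (R1), Leah Okafor is treated as also owning Noor Okafor's interest in Highfield Industries Corp, giving 74% + 26% = 100%.
Chain via Quarry Pharma AG → Meridian Services GmbH (R2): 100% × 31% × 31% = 9.61% of Ironwood Energy Co.
Chain via Highfield Industries Corp. → Redpoint Ventures LLC (R2): 100% × 18% × 31% = 5.58% of Ironwood Energy Co.
Direct interest in Ironwood Energy Co: 35%.
Aggregating (R3): 9.61% + 5.58% + 35% = 50.19%.

50.19%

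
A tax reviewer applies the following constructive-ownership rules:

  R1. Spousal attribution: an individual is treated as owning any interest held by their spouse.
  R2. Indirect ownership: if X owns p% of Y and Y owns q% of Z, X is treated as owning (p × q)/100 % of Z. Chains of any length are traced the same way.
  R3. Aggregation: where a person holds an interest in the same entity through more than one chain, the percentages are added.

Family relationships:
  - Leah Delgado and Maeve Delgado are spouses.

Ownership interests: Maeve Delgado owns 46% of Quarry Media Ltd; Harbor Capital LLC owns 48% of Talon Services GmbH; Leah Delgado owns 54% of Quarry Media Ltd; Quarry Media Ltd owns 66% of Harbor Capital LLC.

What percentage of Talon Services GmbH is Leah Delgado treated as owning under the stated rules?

By spousal attribution (R1), Leah Delgado is treated as also owning Maeve Delgado's interest in Quarry Media Ltd, giving 54% + 46% = 100%.
Chain via Quarry Media Ltd → Harbor Capital LLC (R2): 100% × 66% × 48% = 31.68% of Talon Services GmbH.

31.68%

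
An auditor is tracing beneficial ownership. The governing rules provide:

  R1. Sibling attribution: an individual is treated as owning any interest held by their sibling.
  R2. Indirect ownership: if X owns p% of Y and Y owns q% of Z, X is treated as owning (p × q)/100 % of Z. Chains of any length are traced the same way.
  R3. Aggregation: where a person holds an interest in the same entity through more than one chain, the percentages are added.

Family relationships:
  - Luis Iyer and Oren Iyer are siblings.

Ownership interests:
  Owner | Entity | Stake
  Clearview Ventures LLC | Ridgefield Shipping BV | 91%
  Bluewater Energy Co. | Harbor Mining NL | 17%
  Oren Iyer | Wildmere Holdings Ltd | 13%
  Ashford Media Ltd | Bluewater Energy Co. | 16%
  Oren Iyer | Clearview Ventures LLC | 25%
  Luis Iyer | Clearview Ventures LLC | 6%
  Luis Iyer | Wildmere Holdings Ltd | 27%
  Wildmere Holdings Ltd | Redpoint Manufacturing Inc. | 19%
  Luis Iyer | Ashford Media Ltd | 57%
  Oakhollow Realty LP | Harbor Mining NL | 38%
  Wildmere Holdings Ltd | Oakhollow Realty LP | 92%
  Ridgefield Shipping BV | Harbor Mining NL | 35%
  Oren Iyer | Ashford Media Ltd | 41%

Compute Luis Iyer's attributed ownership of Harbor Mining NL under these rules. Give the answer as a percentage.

By sibling attribution (R1), Luis Iyer is treated as also owning Oren Iyer's interest in Clearview Ventures LLC, giving 6% + 25% = 31%.
By sibling attribution (R1), Luis Iyer is treated as also owning Oren Iyer's interest in Wildmere Holdings Ltd, giving 27% + 13% = 40%.
By sibling attribution (R1), Luis Iyer is treated as also owning Oren Iyer's interest in Ashford Media Ltd, giving 57% + 41% = 98%.
Chain via Clearview Ventures LLC → Ridgefield Shipping BV (R2): 31% × 91% × 35% = 9.8735% of Harbor Mining NL.
Chain via Wildmere Holdings Ltd → Oakhollow Realty LP (R2): 40% × 92% × 38% = 13.984% of Harbor Mining NL.
Chain via Ashford Media Ltd → Bluewater Energy Co. (R2): 98% × 16% × 17% = 2.6656% of Harbor Mining NL.
Aggregating (R3): 9.8735% + 13.984% + 2.6656% = 26.5231%.

26.5231%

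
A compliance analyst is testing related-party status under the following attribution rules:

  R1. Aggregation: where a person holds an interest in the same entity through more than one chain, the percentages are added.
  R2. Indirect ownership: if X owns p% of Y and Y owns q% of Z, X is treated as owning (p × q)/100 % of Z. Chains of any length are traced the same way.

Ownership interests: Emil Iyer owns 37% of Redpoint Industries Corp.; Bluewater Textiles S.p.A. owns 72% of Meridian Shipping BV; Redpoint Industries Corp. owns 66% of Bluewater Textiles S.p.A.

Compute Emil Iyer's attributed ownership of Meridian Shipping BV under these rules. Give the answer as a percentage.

17.5824%

Chain via Redpoint Industries Corp. → Bluewater Textiles S.p.A. (R2): 37% × 66% × 72% = 17.5824% of Meridian Shipping BV.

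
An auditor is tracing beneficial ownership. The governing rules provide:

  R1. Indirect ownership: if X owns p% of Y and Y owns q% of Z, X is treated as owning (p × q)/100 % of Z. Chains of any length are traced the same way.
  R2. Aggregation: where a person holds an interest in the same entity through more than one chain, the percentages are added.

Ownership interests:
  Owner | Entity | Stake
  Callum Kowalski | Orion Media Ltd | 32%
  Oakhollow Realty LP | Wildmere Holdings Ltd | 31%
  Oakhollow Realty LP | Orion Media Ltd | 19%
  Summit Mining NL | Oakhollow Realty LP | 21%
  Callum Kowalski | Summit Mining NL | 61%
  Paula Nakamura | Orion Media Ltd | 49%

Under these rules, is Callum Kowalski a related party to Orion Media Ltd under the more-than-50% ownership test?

No

Chain via Summit Mining NL → Oakhollow Realty LP (R1): 61% × 21% × 19% = 2.4339% of Orion Media Ltd.
Direct interest in Orion Media Ltd: 32%.
Aggregating (R2): 2.4339% + 32% = 34.4339%.
34.4339% does not exceed the 50% threshold, so Callum is not a related party to Orion Media Ltd.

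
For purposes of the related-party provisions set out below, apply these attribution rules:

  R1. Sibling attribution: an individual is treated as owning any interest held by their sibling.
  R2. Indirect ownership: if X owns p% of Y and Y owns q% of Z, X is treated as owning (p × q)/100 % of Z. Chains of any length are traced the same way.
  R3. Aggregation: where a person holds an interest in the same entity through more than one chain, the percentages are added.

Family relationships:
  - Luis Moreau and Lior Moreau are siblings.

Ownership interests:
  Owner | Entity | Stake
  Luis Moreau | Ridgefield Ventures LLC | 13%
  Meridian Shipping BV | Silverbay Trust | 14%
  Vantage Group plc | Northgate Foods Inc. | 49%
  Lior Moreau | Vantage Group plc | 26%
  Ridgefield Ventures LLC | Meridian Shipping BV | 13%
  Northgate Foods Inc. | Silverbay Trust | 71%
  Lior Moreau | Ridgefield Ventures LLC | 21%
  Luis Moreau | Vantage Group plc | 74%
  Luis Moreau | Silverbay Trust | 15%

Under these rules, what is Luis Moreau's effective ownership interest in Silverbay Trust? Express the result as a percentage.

By sibling attribution (R1), Luis Moreau is treated as also owning Lior Moreau's interest in Vantage Group plc, giving 74% + 26% = 100%.
By sibling attribution (R1), Luis Moreau is treated as also owning Lior Moreau's interest in Ridgefield Ventures LLC, giving 13% + 21% = 34%.
Chain via Vantage Group plc → Northgate Foods Inc. (R2): 100% × 49% × 71% = 34.79% of Silverbay Trust.
Chain via Ridgefield Ventures LLC → Meridian Shipping BV (R2): 34% × 13% × 14% = 0.6188% of Silverbay Trust.
Direct interest in Silverbay Trust: 15%.
Aggregating (R3): 34.79% + 0.6188% + 15% = 50.4088%.

50.4088%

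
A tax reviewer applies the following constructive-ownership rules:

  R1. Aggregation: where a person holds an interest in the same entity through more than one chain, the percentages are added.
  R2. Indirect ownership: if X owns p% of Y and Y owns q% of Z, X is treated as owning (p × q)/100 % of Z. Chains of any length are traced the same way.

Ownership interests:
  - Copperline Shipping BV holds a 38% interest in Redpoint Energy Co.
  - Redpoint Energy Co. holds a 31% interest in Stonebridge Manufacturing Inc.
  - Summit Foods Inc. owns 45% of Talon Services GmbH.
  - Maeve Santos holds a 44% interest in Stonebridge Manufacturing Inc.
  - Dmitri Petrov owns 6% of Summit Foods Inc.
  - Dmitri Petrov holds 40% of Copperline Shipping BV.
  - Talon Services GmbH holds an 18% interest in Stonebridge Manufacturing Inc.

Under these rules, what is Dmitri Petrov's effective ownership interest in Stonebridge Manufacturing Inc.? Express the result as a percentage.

5.198%

Chain via Summit Foods Inc. → Talon Services GmbH (R2): 6% × 45% × 18% = 0.486% of Stonebridge Manufacturing Inc.
Chain via Copperline Shipping BV → Redpoint Energy Co. (R2): 40% × 38% × 31% = 4.712% of Stonebridge Manufacturing Inc.
Aggregating (R1): 0.486% + 4.712% = 5.198%.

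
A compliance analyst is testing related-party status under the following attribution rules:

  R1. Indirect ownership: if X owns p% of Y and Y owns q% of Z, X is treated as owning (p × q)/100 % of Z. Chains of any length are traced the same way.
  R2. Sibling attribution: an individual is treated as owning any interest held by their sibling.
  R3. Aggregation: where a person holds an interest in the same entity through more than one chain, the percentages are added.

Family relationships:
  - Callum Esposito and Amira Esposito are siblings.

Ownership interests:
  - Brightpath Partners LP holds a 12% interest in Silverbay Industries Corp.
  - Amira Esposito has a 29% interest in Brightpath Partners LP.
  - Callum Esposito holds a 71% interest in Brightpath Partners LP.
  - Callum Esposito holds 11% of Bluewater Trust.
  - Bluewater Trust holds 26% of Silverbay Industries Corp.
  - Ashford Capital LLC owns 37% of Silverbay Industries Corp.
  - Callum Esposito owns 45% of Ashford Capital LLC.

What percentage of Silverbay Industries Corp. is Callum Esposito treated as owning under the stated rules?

By sibling attribution (R2), Callum Esposito is treated as also owning Amira Esposito's interest in Brightpath Partners LP, giving 71% + 29% = 100%.
Chain via Brightpath Partners LP (R1): 100% × 12% = 12% of Silverbay Industries Corp.
Chain via Bluewater Trust (R1): 11% × 26% = 2.86% of Silverbay Industries Corp.
Chain via Ashford Capital LLC (R1): 45% × 37% = 16.65% of Silverbay Industries Corp.
Aggregating (R3): 12% + 2.86% + 16.65% = 31.51%.

31.51%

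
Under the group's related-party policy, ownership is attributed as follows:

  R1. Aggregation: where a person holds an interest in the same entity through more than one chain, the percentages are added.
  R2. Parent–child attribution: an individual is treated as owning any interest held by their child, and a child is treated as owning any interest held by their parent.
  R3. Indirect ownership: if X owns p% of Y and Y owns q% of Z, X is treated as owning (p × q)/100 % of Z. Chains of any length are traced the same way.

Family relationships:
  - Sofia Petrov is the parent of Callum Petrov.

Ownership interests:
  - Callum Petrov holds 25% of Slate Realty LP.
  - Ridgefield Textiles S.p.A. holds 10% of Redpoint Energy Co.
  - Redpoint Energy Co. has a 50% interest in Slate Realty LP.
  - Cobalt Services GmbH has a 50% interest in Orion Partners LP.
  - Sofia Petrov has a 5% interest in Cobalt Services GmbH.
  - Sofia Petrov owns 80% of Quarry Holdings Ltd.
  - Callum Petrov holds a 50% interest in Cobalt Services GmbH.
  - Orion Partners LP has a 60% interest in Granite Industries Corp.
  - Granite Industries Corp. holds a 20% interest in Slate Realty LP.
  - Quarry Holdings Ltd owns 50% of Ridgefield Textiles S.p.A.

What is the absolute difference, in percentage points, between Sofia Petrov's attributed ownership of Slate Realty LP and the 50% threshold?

By parent–child attribution (R2), Sofia Petrov is treated as also owning Callum Petrov's interest in Cobalt Services GmbH, giving 5% + 50% = 55%.
By parent–child attribution (R2), Sofia Petrov is treated as owning Callum Petrov's 25% interest in Slate Realty LP.
Chain via Cobalt Services GmbH → Orion Partners LP → Granite Industries Corp. (R3): 55% × 50% × 60% × 20% = 3.3% of Slate Realty LP.
Chain via Quarry Holdings Ltd → Ridgefield Textiles S.p.A. → Redpoint Energy Co. (R3): 80% × 50% × 10% × 50% = 2% of Slate Realty LP.
Direct interest in Slate Realty LP: 25%.
Aggregating (R1): 3.3% + 2% + 25% = 30.3%.
30.3% falls short of the 50% threshold by 19.7 percentage points.

19.7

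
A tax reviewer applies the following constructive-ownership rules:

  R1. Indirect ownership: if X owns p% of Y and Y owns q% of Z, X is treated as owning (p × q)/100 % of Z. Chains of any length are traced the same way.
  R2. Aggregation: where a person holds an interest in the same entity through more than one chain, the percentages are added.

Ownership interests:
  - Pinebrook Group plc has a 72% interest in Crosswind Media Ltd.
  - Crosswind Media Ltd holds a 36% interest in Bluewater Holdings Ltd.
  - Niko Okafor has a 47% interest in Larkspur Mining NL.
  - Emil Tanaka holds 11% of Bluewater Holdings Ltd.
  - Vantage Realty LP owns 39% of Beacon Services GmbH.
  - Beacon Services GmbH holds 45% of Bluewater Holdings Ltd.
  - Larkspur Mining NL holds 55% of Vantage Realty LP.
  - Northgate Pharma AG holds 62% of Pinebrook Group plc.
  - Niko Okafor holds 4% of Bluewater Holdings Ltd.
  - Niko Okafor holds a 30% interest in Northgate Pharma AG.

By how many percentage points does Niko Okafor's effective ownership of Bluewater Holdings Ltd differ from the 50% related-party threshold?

Chain via Northgate Pharma AG → Pinebrook Group plc → Crosswind Media Ltd (R1): 30% × 62% × 72% × 36% = 4.82112% of Bluewater Holdings Ltd.
Chain via Larkspur Mining NL → Vantage Realty LP → Beacon Services GmbH (R1): 47% × 55% × 39% × 45% = 4.536675% of Bluewater Holdings Ltd.
Direct interest in Bluewater Holdings Ltd: 4%.
Aggregating (R2): 4.82112% + 4.536675% + 4% = 13.357795%.
13.357795% falls short of the 50% threshold by 36.642205 percentage points.

36.642205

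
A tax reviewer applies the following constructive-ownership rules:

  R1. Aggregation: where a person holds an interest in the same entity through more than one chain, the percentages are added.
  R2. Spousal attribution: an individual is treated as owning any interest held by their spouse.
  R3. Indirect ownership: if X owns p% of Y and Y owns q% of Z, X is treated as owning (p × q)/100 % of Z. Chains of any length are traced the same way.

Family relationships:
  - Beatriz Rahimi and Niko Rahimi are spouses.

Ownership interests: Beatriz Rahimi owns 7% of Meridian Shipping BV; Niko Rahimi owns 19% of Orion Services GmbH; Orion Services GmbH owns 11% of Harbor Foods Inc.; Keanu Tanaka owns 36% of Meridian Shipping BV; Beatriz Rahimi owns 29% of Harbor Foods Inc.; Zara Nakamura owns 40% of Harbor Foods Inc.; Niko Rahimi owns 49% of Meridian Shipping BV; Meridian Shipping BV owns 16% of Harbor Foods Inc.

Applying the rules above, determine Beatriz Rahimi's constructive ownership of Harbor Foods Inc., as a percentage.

By spousal attribution (R2), Beatriz Rahimi is treated as also owning Niko Rahimi's interest in Meridian Shipping BV, giving 7% + 49% = 56%.
By spousal attribution (R2), Beatriz Rahimi is treated as owning Niko Rahimi's 19% interest in Orion Services GmbH.
Chain via Meridian Shipping BV (R3): 56% × 16% = 8.96% of Harbor Foods Inc.
Direct interest in Harbor Foods Inc: 29%.
Chain via Orion Services GmbH (R3): 19% × 11% = 2.09% of Harbor Foods Inc.
Aggregating (R1): 8.96% + 29% + 2.09% = 40.05%.

40.05%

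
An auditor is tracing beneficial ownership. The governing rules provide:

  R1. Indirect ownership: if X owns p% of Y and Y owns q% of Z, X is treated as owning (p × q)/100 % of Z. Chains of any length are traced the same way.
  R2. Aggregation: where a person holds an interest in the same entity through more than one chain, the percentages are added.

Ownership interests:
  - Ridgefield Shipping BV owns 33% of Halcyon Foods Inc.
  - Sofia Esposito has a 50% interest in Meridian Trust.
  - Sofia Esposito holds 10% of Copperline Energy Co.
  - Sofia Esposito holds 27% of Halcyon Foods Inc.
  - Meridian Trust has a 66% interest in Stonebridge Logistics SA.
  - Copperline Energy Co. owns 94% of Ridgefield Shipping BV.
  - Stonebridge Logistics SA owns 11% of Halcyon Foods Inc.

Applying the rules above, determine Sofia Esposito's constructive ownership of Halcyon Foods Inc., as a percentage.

Chain via Copperline Energy Co. → Ridgefield Shipping BV (R1): 10% × 94% × 33% = 3.102% of Halcyon Foods Inc.
Chain via Meridian Trust → Stonebridge Logistics SA (R1): 50% × 66% × 11% = 3.63% of Halcyon Foods Inc.
Direct interest in Halcyon Foods Inc: 27%.
Aggregating (R2): 3.102% + 3.63% + 27% = 33.732%.

33.732%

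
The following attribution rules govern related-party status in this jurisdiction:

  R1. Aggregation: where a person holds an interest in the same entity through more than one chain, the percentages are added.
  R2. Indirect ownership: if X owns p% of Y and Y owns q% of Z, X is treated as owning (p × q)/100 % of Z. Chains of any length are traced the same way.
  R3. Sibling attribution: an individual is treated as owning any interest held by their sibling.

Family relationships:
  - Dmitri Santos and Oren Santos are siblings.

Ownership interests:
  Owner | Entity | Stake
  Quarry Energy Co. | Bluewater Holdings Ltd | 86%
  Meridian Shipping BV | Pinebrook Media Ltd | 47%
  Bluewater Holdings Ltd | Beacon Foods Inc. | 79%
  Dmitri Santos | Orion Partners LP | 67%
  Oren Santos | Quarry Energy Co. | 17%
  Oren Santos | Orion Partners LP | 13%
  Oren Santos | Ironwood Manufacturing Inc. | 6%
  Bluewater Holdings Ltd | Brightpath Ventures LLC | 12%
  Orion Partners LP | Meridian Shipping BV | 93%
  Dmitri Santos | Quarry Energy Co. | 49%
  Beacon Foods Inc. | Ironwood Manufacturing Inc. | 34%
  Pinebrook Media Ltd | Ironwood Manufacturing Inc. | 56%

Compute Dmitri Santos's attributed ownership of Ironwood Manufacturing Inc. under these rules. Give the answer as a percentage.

By sibling attribution (R3), Dmitri Santos is treated as also owning Oren Santos's interest in Quarry Energy Co, giving 49% + 17% = 66%.
By sibling attribution (R3), Dmitri Santos is treated as also owning Oren Santos's interest in Orion Partners LP, giving 67% + 13% = 80%.
By sibling attribution (R3), Dmitri Santos is treated as owning Oren Santos's 6% interest in Ironwood Manufacturing Inc.
Chain via Quarry Energy Co. → Bluewater Holdings Ltd → Beacon Foods Inc. (R2): 66% × 86% × 79% × 34% = 15.245736% of Ironwood Manufacturing Inc.
Chain via Orion Partners LP → Meridian Shipping BV → Pinebrook Media Ltd (R2): 80% × 93% × 47% × 56% = 19.58208% of Ironwood Manufacturing Inc.
Direct interest in Ironwood Manufacturing Inc: 6%.
Aggregating (R1): 15.245736% + 19.58208% + 6% = 40.827816%.

40.827816%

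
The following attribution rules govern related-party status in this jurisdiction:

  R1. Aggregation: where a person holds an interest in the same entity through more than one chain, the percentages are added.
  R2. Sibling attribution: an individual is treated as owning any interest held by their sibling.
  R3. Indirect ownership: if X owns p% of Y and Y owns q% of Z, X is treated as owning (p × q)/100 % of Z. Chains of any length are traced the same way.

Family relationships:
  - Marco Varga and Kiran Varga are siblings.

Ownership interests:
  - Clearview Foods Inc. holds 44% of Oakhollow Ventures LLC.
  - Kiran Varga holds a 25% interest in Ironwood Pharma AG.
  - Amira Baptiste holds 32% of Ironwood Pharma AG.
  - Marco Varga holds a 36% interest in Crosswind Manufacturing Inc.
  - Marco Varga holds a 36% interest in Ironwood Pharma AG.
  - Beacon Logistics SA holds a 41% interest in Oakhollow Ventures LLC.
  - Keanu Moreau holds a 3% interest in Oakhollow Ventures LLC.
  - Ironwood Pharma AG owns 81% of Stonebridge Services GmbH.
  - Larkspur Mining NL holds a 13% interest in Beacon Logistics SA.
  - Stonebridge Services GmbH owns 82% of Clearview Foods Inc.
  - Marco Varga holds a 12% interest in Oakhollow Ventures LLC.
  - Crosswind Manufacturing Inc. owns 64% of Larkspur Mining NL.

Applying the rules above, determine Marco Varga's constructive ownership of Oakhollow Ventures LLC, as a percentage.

By sibling attribution (R2), Marco Varga is treated as also owning Kiran Varga's interest in Ironwood Pharma AG, giving 36% + 25% = 61%.
Chain via Crosswind Manufacturing Inc. → Larkspur Mining NL → Beacon Logistics SA (R3): 36% × 64% × 13% × 41% = 1.228032% of Oakhollow Ventures LLC.
Chain via Ironwood Pharma AG → Stonebridge Services GmbH → Clearview Foods Inc. (R3): 61% × 81% × 82% × 44% = 17.827128% of Oakhollow Ventures LLC.
Direct interest in Oakhollow Ventures LLC: 12%.
Aggregating (R1): 1.228032% + 17.827128% + 12% = 31.05516%.

31.05516%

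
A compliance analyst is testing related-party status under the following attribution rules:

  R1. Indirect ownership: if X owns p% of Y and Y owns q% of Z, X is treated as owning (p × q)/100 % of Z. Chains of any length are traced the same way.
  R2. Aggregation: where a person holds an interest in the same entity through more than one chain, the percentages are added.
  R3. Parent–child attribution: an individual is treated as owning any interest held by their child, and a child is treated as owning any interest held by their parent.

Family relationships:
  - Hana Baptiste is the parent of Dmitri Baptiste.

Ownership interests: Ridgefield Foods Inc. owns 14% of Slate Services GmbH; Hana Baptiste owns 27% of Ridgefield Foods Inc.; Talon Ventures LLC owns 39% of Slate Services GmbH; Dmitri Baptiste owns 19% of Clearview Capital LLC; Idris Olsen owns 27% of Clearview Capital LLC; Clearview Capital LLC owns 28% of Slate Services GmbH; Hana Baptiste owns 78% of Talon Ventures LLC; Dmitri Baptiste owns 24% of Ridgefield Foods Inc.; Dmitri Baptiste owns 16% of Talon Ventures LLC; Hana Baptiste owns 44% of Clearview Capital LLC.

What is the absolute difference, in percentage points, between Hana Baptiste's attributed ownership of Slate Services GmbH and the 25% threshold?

By parent–child attribution (R3), Hana Baptiste is treated as also owning Dmitri Baptiste's interest in Talon Ventures LLC, giving 78% + 16% = 94%.
By parent–child attribution (R3), Hana Baptiste is treated as also owning Dmitri Baptiste's interest in Clearview Capital LLC, giving 44% + 19% = 63%.
By parent–child attribution (R3), Hana Baptiste is treated as also owning Dmitri Baptiste's interest in Ridgefield Foods Inc, giving 27% + 24% = 51%.
Chain via Talon Ventures LLC (R1): 94% × 39% = 36.66% of Slate Services GmbH.
Chain via Clearview Capital LLC (R1): 63% × 28% = 17.64% of Slate Services GmbH.
Chain via Ridgefield Foods Inc. (R1): 51% × 14% = 7.14% of Slate Services GmbH.
Aggregating (R2): 36.66% + 17.64% + 7.14% = 61.44%.
61.44% exceeds the 25% threshold by 36.44 percentage points.

36.44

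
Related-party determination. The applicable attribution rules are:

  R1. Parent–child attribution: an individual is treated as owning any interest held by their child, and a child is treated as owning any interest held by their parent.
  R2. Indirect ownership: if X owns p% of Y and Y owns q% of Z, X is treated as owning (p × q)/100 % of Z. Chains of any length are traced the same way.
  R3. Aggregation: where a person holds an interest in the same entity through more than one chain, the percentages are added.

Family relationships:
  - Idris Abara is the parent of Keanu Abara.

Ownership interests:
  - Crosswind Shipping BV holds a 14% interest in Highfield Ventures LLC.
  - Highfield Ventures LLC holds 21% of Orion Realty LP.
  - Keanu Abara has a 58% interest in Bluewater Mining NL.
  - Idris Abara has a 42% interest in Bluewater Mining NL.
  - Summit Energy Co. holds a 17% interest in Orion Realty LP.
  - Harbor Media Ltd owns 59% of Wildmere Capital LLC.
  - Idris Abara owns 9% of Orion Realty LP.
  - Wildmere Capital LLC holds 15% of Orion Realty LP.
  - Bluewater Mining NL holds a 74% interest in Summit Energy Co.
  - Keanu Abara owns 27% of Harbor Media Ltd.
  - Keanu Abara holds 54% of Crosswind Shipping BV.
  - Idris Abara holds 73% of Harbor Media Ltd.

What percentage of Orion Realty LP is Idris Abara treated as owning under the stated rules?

32.0176%

By parent–child attribution (R1), Idris Abara is treated as also owning Keanu Abara's interest in Harbor Media Ltd, giving 73% + 27% = 100%.
By parent–child attribution (R1), Idris Abara is treated as also owning Keanu Abara's interest in Bluewater Mining NL, giving 42% + 58% = 100%.
By parent–child attribution (R1), Idris Abara is treated as owning Keanu Abara's 54% interest in Crosswind Shipping BV.
Chain via Harbor Media Ltd → Wildmere Capital LLC (R2): 100% × 59% × 15% = 8.85% of Orion Realty LP.
Chain via Bluewater Mining NL → Summit Energy Co. (R2): 100% × 74% × 17% = 12.58% of Orion Realty LP.
Direct interest in Orion Realty LP: 9%.
Chain via Crosswind Shipping BV → Highfield Ventures LLC (R2): 54% × 14% × 21% = 1.5876% of Orion Realty LP.
Aggregating (R3): 8.85% + 12.58% + 9% + 1.5876% = 32.0176%.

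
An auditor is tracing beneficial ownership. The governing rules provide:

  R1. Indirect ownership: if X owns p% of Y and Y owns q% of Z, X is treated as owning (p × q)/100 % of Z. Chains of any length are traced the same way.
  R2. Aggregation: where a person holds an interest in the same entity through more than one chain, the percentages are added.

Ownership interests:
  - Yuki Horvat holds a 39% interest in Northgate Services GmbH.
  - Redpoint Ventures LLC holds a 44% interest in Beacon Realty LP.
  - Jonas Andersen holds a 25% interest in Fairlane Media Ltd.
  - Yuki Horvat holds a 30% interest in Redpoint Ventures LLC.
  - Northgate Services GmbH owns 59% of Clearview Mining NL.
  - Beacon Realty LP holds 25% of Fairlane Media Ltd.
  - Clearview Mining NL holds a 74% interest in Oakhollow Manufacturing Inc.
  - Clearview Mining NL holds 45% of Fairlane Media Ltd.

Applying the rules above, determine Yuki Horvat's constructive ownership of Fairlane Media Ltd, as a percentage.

13.6545%

Chain via Redpoint Ventures LLC → Beacon Realty LP (R1): 30% × 44% × 25% = 3.3% of Fairlane Media Ltd.
Chain via Northgate Services GmbH → Clearview Mining NL (R1): 39% × 59% × 45% = 10.3545% of Fairlane Media Ltd.
Aggregating (R2): 3.3% + 10.3545% = 13.6545%.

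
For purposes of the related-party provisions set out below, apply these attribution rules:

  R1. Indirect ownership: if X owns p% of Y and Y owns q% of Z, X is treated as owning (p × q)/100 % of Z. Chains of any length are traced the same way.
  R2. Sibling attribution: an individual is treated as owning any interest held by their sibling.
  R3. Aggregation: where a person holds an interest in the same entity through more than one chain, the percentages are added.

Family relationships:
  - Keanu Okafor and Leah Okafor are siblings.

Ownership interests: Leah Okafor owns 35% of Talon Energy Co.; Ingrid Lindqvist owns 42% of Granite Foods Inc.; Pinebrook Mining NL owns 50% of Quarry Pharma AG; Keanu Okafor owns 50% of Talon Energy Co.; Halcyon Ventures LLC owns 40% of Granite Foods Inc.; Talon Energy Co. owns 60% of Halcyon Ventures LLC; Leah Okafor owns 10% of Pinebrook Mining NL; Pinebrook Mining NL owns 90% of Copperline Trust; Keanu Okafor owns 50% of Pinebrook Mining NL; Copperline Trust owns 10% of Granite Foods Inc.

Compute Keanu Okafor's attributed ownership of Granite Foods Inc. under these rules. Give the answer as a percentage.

By sibling attribution (R2), Keanu Okafor is treated as also owning Leah Okafor's interest in Pinebrook Mining NL, giving 50% + 10% = 60%.
By sibling attribution (R2), Keanu Okafor is treated as also owning Leah Okafor's interest in Talon Energy Co, giving 50% + 35% = 85%.
Chain via Pinebrook Mining NL → Copperline Trust (R1): 60% × 90% × 10% = 5.4% of Granite Foods Inc.
Chain via Talon Energy Co. → Halcyon Ventures LLC (R1): 85% × 60% × 40% = 20.4% of Granite Foods Inc.
Aggregating (R3): 5.4% + 20.4% = 25.8%.

25.8%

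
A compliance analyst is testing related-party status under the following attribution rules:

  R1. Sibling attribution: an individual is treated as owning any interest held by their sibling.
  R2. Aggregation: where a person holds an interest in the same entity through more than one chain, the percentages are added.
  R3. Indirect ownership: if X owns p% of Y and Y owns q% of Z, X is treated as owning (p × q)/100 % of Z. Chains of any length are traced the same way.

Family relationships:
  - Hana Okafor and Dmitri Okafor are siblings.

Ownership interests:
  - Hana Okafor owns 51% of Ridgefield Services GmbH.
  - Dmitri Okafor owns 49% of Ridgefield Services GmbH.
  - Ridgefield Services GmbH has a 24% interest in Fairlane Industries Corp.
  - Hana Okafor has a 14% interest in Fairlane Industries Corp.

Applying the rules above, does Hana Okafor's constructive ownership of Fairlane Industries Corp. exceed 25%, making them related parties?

By sibling attribution (R1), Hana Okafor is treated as also owning Dmitri Okafor's interest in Ridgefield Services GmbH, giving 51% + 49% = 100%.
Chain via Ridgefield Services GmbH (R3): 100% × 24% = 24% of Fairlane Industries Corp.
Direct interest in Fairlane Industries Corp: 14%.
Aggregating (R2): 24% + 14% = 38%.
38% exceeds the 25% threshold, so Hana is a related party to Fairlane Industries Corp.

Yes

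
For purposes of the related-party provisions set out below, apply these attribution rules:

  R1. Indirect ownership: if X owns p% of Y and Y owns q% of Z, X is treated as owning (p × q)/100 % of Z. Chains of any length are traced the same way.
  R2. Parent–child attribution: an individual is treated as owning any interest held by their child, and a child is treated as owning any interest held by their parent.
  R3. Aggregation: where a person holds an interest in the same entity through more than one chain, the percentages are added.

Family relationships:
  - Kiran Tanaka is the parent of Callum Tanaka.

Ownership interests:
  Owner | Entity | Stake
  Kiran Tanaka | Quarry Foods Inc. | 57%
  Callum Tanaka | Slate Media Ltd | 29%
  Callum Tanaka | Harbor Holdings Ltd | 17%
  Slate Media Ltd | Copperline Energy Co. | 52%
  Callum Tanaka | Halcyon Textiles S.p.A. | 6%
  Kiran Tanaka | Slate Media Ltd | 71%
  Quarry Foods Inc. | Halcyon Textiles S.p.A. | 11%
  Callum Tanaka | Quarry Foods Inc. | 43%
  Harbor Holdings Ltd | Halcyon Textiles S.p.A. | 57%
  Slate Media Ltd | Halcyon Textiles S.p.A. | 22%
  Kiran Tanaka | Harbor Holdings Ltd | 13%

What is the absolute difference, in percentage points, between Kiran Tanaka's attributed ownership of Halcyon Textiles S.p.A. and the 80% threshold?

By parent–child attribution (R2), Kiran Tanaka is treated as also owning Callum Tanaka's interest in Quarry Foods Inc, giving 57% + 43% = 100%.
By parent–child attribution (R2), Kiran Tanaka is treated as also owning Callum Tanaka's interest in Slate Media Ltd, giving 71% + 29% = 100%.
By parent–child attribution (R2), Kiran Tanaka is treated as also owning Callum Tanaka's interest in Harbor Holdings Ltd, giving 13% + 17% = 30%.
By parent–child attribution (R2), Kiran Tanaka is treated as owning Callum Tanaka's 6% interest in Halcyon Textiles S.p.A.
Chain via Quarry Foods Inc. (R1): 100% × 11% = 11% of Halcyon Textiles S.p.A.
Chain via Slate Media Ltd (R1): 100% × 22% = 22% of Halcyon Textiles S.p.A.
Chain via Harbor Holdings Ltd (R1): 30% × 57% = 17.1% of Halcyon Textiles S.p.A.
Direct interest in Halcyon Textiles S.p.A: 6%.
Aggregating (R3): 11% + 22% + 17.1% + 6% = 56.1%.
56.1% falls short of the 80% threshold by 23.9 percentage points.

23.9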